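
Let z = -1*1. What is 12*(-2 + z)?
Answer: -36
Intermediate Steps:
z = -1
12*(-2 + z) = 12*(-2 - 1) = 12*(-3) = -36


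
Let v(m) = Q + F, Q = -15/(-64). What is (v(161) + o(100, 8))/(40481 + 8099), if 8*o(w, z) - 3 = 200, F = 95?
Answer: 7719/3109120 ≈ 0.0024827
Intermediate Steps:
Q = 15/64 (Q = -15*(-1/64) = 15/64 ≈ 0.23438)
v(m) = 6095/64 (v(m) = 15/64 + 95 = 6095/64)
o(w, z) = 203/8 (o(w, z) = 3/8 + (1/8)*200 = 3/8 + 25 = 203/8)
(v(161) + o(100, 8))/(40481 + 8099) = (6095/64 + 203/8)/(40481 + 8099) = (7719/64)/48580 = (7719/64)*(1/48580) = 7719/3109120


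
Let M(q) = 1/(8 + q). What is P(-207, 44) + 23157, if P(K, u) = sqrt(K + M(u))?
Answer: 23157 + I*sqrt(139919)/26 ≈ 23157.0 + 14.387*I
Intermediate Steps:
P(K, u) = sqrt(K + 1/(8 + u))
P(-207, 44) + 23157 = sqrt((1 - 207*(8 + 44))/(8 + 44)) + 23157 = sqrt((1 - 207*52)/52) + 23157 = sqrt((1 - 10764)/52) + 23157 = sqrt((1/52)*(-10763)) + 23157 = sqrt(-10763/52) + 23157 = I*sqrt(139919)/26 + 23157 = 23157 + I*sqrt(139919)/26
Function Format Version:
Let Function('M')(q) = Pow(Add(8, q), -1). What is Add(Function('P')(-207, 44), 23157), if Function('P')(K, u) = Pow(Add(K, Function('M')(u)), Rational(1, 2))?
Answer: Add(23157, Mul(Rational(1, 26), I, Pow(139919, Rational(1, 2)))) ≈ Add(23157., Mul(14.387, I))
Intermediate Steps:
Function('P')(K, u) = Pow(Add(K, Pow(Add(8, u), -1)), Rational(1, 2))
Add(Function('P')(-207, 44), 23157) = Add(Pow(Mul(Pow(Add(8, 44), -1), Add(1, Mul(-207, Add(8, 44)))), Rational(1, 2)), 23157) = Add(Pow(Mul(Pow(52, -1), Add(1, Mul(-207, 52))), Rational(1, 2)), 23157) = Add(Pow(Mul(Rational(1, 52), Add(1, -10764)), Rational(1, 2)), 23157) = Add(Pow(Mul(Rational(1, 52), -10763), Rational(1, 2)), 23157) = Add(Pow(Rational(-10763, 52), Rational(1, 2)), 23157) = Add(Mul(Rational(1, 26), I, Pow(139919, Rational(1, 2))), 23157) = Add(23157, Mul(Rational(1, 26), I, Pow(139919, Rational(1, 2))))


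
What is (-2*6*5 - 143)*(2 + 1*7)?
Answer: -1827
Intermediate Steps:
(-2*6*5 - 143)*(2 + 1*7) = (-12*5 - 143)*(2 + 7) = (-60 - 143)*9 = -203*9 = -1827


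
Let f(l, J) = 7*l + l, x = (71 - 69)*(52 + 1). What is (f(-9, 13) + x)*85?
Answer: 2890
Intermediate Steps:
x = 106 (x = 2*53 = 106)
f(l, J) = 8*l
(f(-9, 13) + x)*85 = (8*(-9) + 106)*85 = (-72 + 106)*85 = 34*85 = 2890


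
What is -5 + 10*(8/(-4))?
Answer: -25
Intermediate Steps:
-5 + 10*(8/(-4)) = -5 + 10*(8*(-1/4)) = -5 + 10*(-2) = -5 - 20 = -25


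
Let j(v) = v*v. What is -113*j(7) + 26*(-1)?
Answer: -5563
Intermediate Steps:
j(v) = v**2
-113*j(7) + 26*(-1) = -113*7**2 + 26*(-1) = -113*49 - 26 = -5537 - 26 = -5563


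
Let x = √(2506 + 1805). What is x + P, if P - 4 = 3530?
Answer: 3534 + 3*√479 ≈ 3599.7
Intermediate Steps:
P = 3534 (P = 4 + 3530 = 3534)
x = 3*√479 (x = √4311 = 3*√479 ≈ 65.658)
x + P = 3*√479 + 3534 = 3534 + 3*√479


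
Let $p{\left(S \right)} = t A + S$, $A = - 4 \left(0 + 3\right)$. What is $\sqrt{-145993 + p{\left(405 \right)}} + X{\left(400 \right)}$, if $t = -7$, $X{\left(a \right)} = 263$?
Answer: $263 + 4 i \sqrt{9094} \approx 263.0 + 381.45 i$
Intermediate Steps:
$A = -12$ ($A = - 4 \cdot 3 = \left(-1\right) 12 = -12$)
$p{\left(S \right)} = 84 + S$ ($p{\left(S \right)} = \left(-7\right) \left(-12\right) + S = 84 + S$)
$\sqrt{-145993 + p{\left(405 \right)}} + X{\left(400 \right)} = \sqrt{-145993 + \left(84 + 405\right)} + 263 = \sqrt{-145993 + 489} + 263 = \sqrt{-145504} + 263 = 4 i \sqrt{9094} + 263 = 263 + 4 i \sqrt{9094}$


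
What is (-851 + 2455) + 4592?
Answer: 6196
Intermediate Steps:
(-851 + 2455) + 4592 = 1604 + 4592 = 6196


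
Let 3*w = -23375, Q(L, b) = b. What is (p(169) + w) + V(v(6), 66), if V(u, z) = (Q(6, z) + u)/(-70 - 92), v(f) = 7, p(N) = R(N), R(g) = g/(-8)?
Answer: -5062981/648 ≈ -7813.2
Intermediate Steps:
R(g) = -g/8 (R(g) = g*(-⅛) = -g/8)
p(N) = -N/8
w = -23375/3 (w = (⅓)*(-23375) = -23375/3 ≈ -7791.7)
V(u, z) = -u/162 - z/162 (V(u, z) = (z + u)/(-70 - 92) = (u + z)/(-162) = (u + z)*(-1/162) = -u/162 - z/162)
(p(169) + w) + V(v(6), 66) = (-⅛*169 - 23375/3) + (-1/162*7 - 1/162*66) = (-169/8 - 23375/3) + (-7/162 - 11/27) = -187507/24 - 73/162 = -5062981/648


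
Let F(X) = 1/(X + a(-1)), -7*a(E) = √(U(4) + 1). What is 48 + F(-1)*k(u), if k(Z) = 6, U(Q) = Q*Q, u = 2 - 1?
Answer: 621/16 + 21*√17/16 ≈ 44.224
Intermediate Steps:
u = 1
U(Q) = Q²
a(E) = -√17/7 (a(E) = -√(4² + 1)/7 = -√(16 + 1)/7 = -√17/7)
F(X) = 1/(X - √17/7)
48 + F(-1)*k(u) = 48 + (7/(-√17 + 7*(-1)))*6 = 48 + (7/(-√17 - 7))*6 = 48 + (7/(-7 - √17))*6 = 48 + 42/(-7 - √17)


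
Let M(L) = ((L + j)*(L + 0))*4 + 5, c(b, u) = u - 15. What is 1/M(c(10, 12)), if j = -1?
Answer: 1/53 ≈ 0.018868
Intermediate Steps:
c(b, u) = -15 + u
M(L) = 5 + 4*L*(-1 + L) (M(L) = ((L - 1)*(L + 0))*4 + 5 = ((-1 + L)*L)*4 + 5 = (L*(-1 + L))*4 + 5 = 4*L*(-1 + L) + 5 = 5 + 4*L*(-1 + L))
1/M(c(10, 12)) = 1/(5 - 4*(-15 + 12) + 4*(-15 + 12)²) = 1/(5 - 4*(-3) + 4*(-3)²) = 1/(5 + 12 + 4*9) = 1/(5 + 12 + 36) = 1/53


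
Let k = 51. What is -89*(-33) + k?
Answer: 2988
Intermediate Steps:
-89*(-33) + k = -89*(-33) + 51 = 2937 + 51 = 2988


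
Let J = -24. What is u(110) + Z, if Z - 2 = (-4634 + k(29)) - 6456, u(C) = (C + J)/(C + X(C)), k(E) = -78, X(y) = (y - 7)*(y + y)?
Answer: -127124867/11385 ≈ -11166.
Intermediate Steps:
X(y) = 2*y*(-7 + y) (X(y) = (-7 + y)*(2*y) = 2*y*(-7 + y))
u(C) = (-24 + C)/(C + 2*C*(-7 + C)) (u(C) = (C - 24)/(C + 2*C*(-7 + C)) = (-24 + C)/(C + 2*C*(-7 + C)))
Z = -11166 (Z = 2 + ((-4634 - 78) - 6456) = 2 + (-4712 - 6456) = 2 - 11168 = -11166)
u(110) + Z = (-24 + 110)/(110*(-13 + 2*110)) - 11166 = (1/110)*86/(-13 + 220) - 11166 = (1/110)*86/207 - 11166 = (1/110)*(1/207)*86 - 11166 = 43/11385 - 11166 = -127124867/11385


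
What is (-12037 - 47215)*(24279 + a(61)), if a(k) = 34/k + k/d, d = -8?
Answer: -175455585539/122 ≈ -1.4382e+9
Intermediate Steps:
a(k) = 34/k - k/8 (a(k) = 34/k + k/(-8) = 34/k + k*(-⅛) = 34/k - k/8)
(-12037 - 47215)*(24279 + a(61)) = (-12037 - 47215)*(24279 + (34/61 - ⅛*61)) = -59252*(24279 + (34*(1/61) - 61/8)) = -59252*(24279 + (34/61 - 61/8)) = -59252*(24279 - 3449/488) = -59252*11844703/488 = -175455585539/122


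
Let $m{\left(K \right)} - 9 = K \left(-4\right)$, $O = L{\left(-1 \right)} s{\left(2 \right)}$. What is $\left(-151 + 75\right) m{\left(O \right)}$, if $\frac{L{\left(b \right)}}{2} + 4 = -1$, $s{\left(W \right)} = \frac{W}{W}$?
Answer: $-3724$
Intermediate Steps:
$s{\left(W \right)} = 1$
$L{\left(b \right)} = -10$ ($L{\left(b \right)} = -8 + 2 \left(-1\right) = -8 - 2 = -10$)
$O = -10$ ($O = \left(-10\right) 1 = -10$)
$m{\left(K \right)} = 9 - 4 K$ ($m{\left(K \right)} = 9 + K \left(-4\right) = 9 - 4 K$)
$\left(-151 + 75\right) m{\left(O \right)} = \left(-151 + 75\right) \left(9 - -40\right) = - 76 \left(9 + 40\right) = \left(-76\right) 49 = -3724$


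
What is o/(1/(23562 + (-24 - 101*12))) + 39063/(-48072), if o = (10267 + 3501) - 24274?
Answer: -3758540675965/16024 ≈ -2.3456e+8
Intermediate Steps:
o = -10506 (o = 13768 - 24274 = -10506)
o/(1/(23562 + (-24 - 101*12))) + 39063/(-48072) = -(247290228 - 12733272) + 39063/(-48072) = -10506/(1/(23562 + (-24 - 1212))) + 39063*(-1/48072) = -10506/(1/(23562 - 1236)) - 13021/16024 = -10506/(1/22326) - 13021/16024 = -10506/1/22326 - 13021/16024 = -10506*22326 - 13021/16024 = -234556956 - 13021/16024 = -3758540675965/16024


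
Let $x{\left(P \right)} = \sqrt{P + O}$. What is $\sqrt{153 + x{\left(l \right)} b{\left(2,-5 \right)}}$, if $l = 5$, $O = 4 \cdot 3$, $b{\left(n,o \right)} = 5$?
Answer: $\sqrt{153 + 5 \sqrt{17}} \approx 13.176$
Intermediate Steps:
$O = 12$
$x{\left(P \right)} = \sqrt{12 + P}$ ($x{\left(P \right)} = \sqrt{P + 12} = \sqrt{12 + P}$)
$\sqrt{153 + x{\left(l \right)} b{\left(2,-5 \right)}} = \sqrt{153 + \sqrt{12 + 5} \cdot 5} = \sqrt{153 + \sqrt{17} \cdot 5} = \sqrt{153 + 5 \sqrt{17}}$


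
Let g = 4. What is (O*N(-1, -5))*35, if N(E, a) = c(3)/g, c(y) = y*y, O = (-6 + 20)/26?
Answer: 2205/52 ≈ 42.404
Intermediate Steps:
O = 7/13 (O = 14*(1/26) = 7/13 ≈ 0.53846)
c(y) = y²
N(E, a) = 9/4 (N(E, a) = 3²/4 = 9*(¼) = 9/4)
(O*N(-1, -5))*35 = ((7/13)*(9/4))*35 = (63/52)*35 = 2205/52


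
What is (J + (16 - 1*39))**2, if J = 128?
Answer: 11025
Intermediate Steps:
(J + (16 - 1*39))**2 = (128 + (16 - 1*39))**2 = (128 + (16 - 39))**2 = (128 - 23)**2 = 105**2 = 11025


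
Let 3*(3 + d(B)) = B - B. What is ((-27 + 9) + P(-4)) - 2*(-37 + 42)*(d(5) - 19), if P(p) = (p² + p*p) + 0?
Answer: 234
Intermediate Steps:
P(p) = 2*p² (P(p) = (p² + p²) + 0 = 2*p² + 0 = 2*p²)
d(B) = -3 (d(B) = -3 + (B - B)/3 = -3 + (⅓)*0 = -3 + 0 = -3)
((-27 + 9) + P(-4)) - 2*(-37 + 42)*(d(5) - 19) = ((-27 + 9) + 2*(-4)²) - 2*(-37 + 42)*(-3 - 19) = (-18 + 2*16) - 10*(-22) = (-18 + 32) - 2*(-110) = 14 + 220 = 234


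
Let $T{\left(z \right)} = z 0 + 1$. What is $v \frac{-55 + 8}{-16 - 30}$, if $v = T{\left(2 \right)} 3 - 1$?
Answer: $\frac{47}{23} \approx 2.0435$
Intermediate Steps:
$T{\left(z \right)} = 1$ ($T{\left(z \right)} = 0 + 1 = 1$)
$v = 2$ ($v = 1 \cdot 3 - 1 = 3 - 1 = 2$)
$v \frac{-55 + 8}{-16 - 30} = 2 \frac{-55 + 8}{-16 - 30} = 2 \left(- \frac{47}{-46}\right) = 2 \left(\left(-47\right) \left(- \frac{1}{46}\right)\right) = 2 \cdot \frac{47}{46} = \frac{47}{23}$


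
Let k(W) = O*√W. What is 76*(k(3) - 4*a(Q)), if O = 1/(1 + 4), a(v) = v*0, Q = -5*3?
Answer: 76*√3/5 ≈ 26.327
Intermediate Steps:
Q = -15
a(v) = 0
O = ⅕ (O = 1/5 = ⅕ ≈ 0.20000)
k(W) = √W/5
76*(k(3) - 4*a(Q)) = 76*(√3/5 - 4*0) = 76*(√3/5 + 0) = 76*(√3/5) = 76*√3/5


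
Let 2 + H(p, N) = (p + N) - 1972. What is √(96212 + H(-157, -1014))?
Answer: √93067 ≈ 305.07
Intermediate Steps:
H(p, N) = -1974 + N + p (H(p, N) = -2 + ((p + N) - 1972) = -2 + ((N + p) - 1972) = -2 + (-1972 + N + p) = -1974 + N + p)
√(96212 + H(-157, -1014)) = √(96212 + (-1974 - 1014 - 157)) = √(96212 - 3145) = √93067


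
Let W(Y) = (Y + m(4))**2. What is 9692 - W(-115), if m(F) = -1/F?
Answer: -57449/16 ≈ -3590.6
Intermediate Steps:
W(Y) = (-1/4 + Y)**2 (W(Y) = (Y - 1/4)**2 = (-1/4 + Y)**2)
9692 - W(-115) = 9692 - (-1 + 4*(-115))**2/16 = 9692 - (-1 - 460)**2/16 = 9692 - (-461)**2/16 = 9692 - 212521/16 = -57449/16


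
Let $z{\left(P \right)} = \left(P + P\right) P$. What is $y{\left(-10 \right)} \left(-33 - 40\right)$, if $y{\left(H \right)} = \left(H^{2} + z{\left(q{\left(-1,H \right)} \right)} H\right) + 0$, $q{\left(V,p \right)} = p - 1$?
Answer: $169360$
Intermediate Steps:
$q{\left(V,p \right)} = -1 + p$
$z{\left(P \right)} = 2 P^{2}$ ($z{\left(P \right)} = 2 P P = 2 P^{2}$)
$y{\left(H \right)} = H^{2} + 2 H \left(-1 + H\right)^{2}$ ($y{\left(H \right)} = \left(H^{2} + 2 \left(-1 + H\right)^{2} H\right) + 0 = \left(H^{2} + 2 H \left(-1 + H\right)^{2}\right) + 0 = H^{2} + 2 H \left(-1 + H\right)^{2}$)
$y{\left(-10 \right)} \left(-33 - 40\right) = - 10 \left(-10 + 2 \left(-1 - 10\right)^{2}\right) \left(-33 - 40\right) = - 10 \left(-10 + 2 \left(-11\right)^{2}\right) \left(-73\right) = - 10 \left(-10 + 2 \cdot 121\right) \left(-73\right) = - 10 \left(-10 + 242\right) \left(-73\right) = \left(-10\right) 232 \left(-73\right) = \left(-2320\right) \left(-73\right) = 169360$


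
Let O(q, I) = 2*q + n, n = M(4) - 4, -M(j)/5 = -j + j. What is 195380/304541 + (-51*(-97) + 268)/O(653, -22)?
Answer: 263223725/56644626 ≈ 4.6469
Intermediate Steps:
M(j) = 0 (M(j) = -5*(-j + j) = -5*0 = 0)
n = -4 (n = 0 - 4 = -4)
O(q, I) = -4 + 2*q (O(q, I) = 2*q - 4 = -4 + 2*q)
195380/304541 + (-51*(-97) + 268)/O(653, -22) = 195380/304541 + (-51*(-97) + 268)/(-4 + 2*653) = 195380*(1/304541) + (4947 + 268)/(-4 + 1306) = 195380/304541 + 5215/1302 = 195380/304541 + 5215*(1/1302) = 195380/304541 + 745/186 = 263223725/56644626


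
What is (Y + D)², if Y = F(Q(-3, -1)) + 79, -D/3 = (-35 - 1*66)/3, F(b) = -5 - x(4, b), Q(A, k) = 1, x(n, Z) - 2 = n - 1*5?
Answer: 30276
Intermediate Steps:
x(n, Z) = -3 + n (x(n, Z) = 2 + (n - 1*5) = 2 + (n - 5) = 2 + (-5 + n) = -3 + n)
F(b) = -6 (F(b) = -5 - (-3 + 4) = -5 - 1*1 = -5 - 1 = -6)
D = 101 (D = -3*(-35 - 1*66)/3 = -3*(-35 - 66)/3 = -(-303)/3 = -3*(-101/3) = 101)
Y = 73 (Y = -6 + 79 = 73)
(Y + D)² = (73 + 101)² = 174² = 30276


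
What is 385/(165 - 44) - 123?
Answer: -1318/11 ≈ -119.82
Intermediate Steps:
385/(165 - 44) - 123 = 385/121 - 123 = (1/121)*385 - 123 = 35/11 - 123 = -1318/11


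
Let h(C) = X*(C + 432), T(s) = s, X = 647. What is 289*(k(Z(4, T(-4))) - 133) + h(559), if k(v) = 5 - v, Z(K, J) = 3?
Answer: 603318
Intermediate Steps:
h(C) = 279504 + 647*C (h(C) = 647*(C + 432) = 647*(432 + C) = 279504 + 647*C)
289*(k(Z(4, T(-4))) - 133) + h(559) = 289*((5 - 1*3) - 133) + (279504 + 647*559) = 289*((5 - 3) - 133) + (279504 + 361673) = 289*(2 - 133) + 641177 = 289*(-131) + 641177 = -37859 + 641177 = 603318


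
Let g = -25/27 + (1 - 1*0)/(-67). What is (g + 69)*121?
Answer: 14897399/1809 ≈ 8235.2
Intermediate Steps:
g = -1702/1809 (g = -25*1/27 + (1 + 0)*(-1/67) = -25/27 + 1*(-1/67) = -25/27 - 1/67 = -1702/1809 ≈ -0.94085)
(g + 69)*121 = (-1702/1809 + 69)*121 = (123119/1809)*121 = 14897399/1809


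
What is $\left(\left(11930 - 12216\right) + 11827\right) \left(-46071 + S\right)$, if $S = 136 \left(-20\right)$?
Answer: $-563096931$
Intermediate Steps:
$S = -2720$
$\left(\left(11930 - 12216\right) + 11827\right) \left(-46071 + S\right) = \left(\left(11930 - 12216\right) + 11827\right) \left(-46071 - 2720\right) = \left(-286 + 11827\right) \left(-48791\right) = 11541 \left(-48791\right) = -563096931$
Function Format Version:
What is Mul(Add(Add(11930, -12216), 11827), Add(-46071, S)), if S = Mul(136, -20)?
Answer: -563096931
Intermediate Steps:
S = -2720
Mul(Add(Add(11930, -12216), 11827), Add(-46071, S)) = Mul(Add(Add(11930, -12216), 11827), Add(-46071, -2720)) = Mul(Add(-286, 11827), -48791) = Mul(11541, -48791) = -563096931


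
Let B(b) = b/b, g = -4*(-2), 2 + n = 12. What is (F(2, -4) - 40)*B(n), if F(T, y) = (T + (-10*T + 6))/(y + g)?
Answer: -43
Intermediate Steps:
n = 10 (n = -2 + 12 = 10)
g = 8
F(T, y) = (6 - 9*T)/(8 + y) (F(T, y) = (T + (-10*T + 6))/(y + 8) = (T + (6 - 10*T))/(8 + y) = (6 - 9*T)/(8 + y))
B(b) = 1
(F(2, -4) - 40)*B(n) = (3*(2 - 3*2)/(8 - 4) - 40)*1 = (3*(2 - 6)/4 - 40)*1 = (3*(¼)*(-4) - 40)*1 = (-3 - 40)*1 = -43*1 = -43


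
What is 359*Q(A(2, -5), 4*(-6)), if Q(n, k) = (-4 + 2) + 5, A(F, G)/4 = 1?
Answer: 1077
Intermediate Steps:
A(F, G) = 4 (A(F, G) = 4*1 = 4)
Q(n, k) = 3 (Q(n, k) = -2 + 5 = 3)
359*Q(A(2, -5), 4*(-6)) = 359*3 = 1077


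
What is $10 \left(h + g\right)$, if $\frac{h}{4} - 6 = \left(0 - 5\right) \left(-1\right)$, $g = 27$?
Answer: $710$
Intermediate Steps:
$h = 44$ ($h = 24 + 4 \left(0 - 5\right) \left(-1\right) = 24 + 4 \left(\left(-5\right) \left(-1\right)\right) = 24 + 4 \cdot 5 = 24 + 20 = 44$)
$10 \left(h + g\right) = 10 \left(44 + 27\right) = 10 \cdot 71 = 710$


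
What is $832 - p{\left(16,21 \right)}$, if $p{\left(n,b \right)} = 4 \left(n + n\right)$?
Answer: $704$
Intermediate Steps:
$p{\left(n,b \right)} = 8 n$ ($p{\left(n,b \right)} = 4 \cdot 2 n = 8 n$)
$832 - p{\left(16,21 \right)} = 832 - 8 \cdot 16 = 832 - 128 = 704$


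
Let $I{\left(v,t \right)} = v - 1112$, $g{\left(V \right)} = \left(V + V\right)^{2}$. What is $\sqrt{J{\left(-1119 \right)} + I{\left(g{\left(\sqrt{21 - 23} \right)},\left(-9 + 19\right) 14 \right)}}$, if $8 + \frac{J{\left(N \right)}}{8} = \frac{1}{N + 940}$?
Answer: $\frac{2 i \sqrt{9484494}}{179} \approx 34.41 i$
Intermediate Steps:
$J{\left(N \right)} = -64 + \frac{8}{940 + N}$ ($J{\left(N \right)} = -64 + \frac{8}{N + 940} = -64 + \frac{8}{940 + N}$)
$g{\left(V \right)} = 4 V^{2}$ ($g{\left(V \right)} = \left(2 V\right)^{2} = 4 V^{2}$)
$I{\left(v,t \right)} = -1112 + v$ ($I{\left(v,t \right)} = v - 1112 = -1112 + v$)
$\sqrt{J{\left(-1119 \right)} + I{\left(g{\left(\sqrt{21 - 23} \right)},\left(-9 + 19\right) 14 \right)}} = \sqrt{\frac{8 \left(-7519 - -8952\right)}{940 - 1119} - \left(1112 - 4 \left(\sqrt{21 - 23}\right)^{2}\right)} = \sqrt{\frac{8 \left(-7519 + 8952\right)}{-179} - \left(1112 - 4 \left(\sqrt{-2}\right)^{2}\right)} = \sqrt{8 \left(- \frac{1}{179}\right) 1433 - \left(1112 - 4 \left(i \sqrt{2}\right)^{2}\right)} = \sqrt{- \frac{11464}{179} + \left(-1112 + 4 \left(-2\right)\right)} = \sqrt{- \frac{11464}{179} - 1120} = \sqrt{- \frac{211944}{179}} = \frac{2 i \sqrt{9484494}}{179}$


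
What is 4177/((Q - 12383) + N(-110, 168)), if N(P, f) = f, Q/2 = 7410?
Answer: 4177/2605 ≈ 1.6035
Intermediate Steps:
Q = 14820 (Q = 2*7410 = 14820)
4177/((Q - 12383) + N(-110, 168)) = 4177/((14820 - 12383) + 168) = 4177/(2437 + 168) = 4177/2605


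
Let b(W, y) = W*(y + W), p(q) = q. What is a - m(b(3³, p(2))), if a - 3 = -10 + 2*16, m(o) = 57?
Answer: -32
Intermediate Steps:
b(W, y) = W*(W + y)
a = 25 (a = 3 + (-10 + 2*16) = 3 + (-10 + 32) = 3 + 22 = 25)
a - m(b(3³, p(2))) = 25 - 1*57 = 25 - 57 = -32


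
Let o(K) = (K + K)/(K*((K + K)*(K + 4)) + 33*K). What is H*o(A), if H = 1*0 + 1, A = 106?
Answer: 2/23353 ≈ 8.5642e-5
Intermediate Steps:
H = 1 (H = 0 + 1 = 1)
o(K) = 2*K/(33*K + 2*K²*(4 + K)) (o(K) = (2*K)/(K*((2*K)*(4 + K)) + 33*K) = (2*K)/(K*(2*K*(4 + K)) + 33*K) = (2*K)/(2*K²*(4 + K) + 33*K) = (2*K)/(33*K + 2*K²*(4 + K)) = 2*K/(33*K + 2*K²*(4 + K)))
H*o(A) = 1*(2/(33 + 2*106² + 8*106)) = 1*(2/(33 + 2*11236 + 848)) = 1*(2/(33 + 22472 + 848)) = 1*(2/23353) = 2/23353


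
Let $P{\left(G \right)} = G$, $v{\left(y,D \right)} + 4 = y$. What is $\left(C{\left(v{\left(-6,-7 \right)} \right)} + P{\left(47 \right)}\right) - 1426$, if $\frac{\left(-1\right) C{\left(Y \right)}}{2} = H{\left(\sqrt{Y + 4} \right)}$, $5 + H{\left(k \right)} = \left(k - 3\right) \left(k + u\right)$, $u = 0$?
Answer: $-1357 + 6 i \sqrt{6} \approx -1357.0 + 14.697 i$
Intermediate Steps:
$v{\left(y,D \right)} = -4 + y$
$H{\left(k \right)} = -5 + k \left(-3 + k\right)$ ($H{\left(k \right)} = -5 + \left(k - 3\right) \left(k + 0\right) = -5 + \left(-3 + k\right) k = -5 + k \left(-3 + k\right)$)
$C{\left(Y \right)} = 2 - 2 Y + 6 \sqrt{4 + Y}$ ($C{\left(Y \right)} = - 2 \left(-5 + \left(\sqrt{Y + 4}\right)^{2} - 3 \sqrt{Y + 4}\right) = - 2 \left(-5 + \left(\sqrt{4 + Y}\right)^{2} - 3 \sqrt{4 + Y}\right) = - 2 \left(-5 + \left(4 + Y\right) - 3 \sqrt{4 + Y}\right) = - 2 \left(-1 + Y - 3 \sqrt{4 + Y}\right) = 2 - 2 Y + 6 \sqrt{4 + Y}$)
$\left(C{\left(v{\left(-6,-7 \right)} \right)} + P{\left(47 \right)}\right) - 1426 = \left(\left(2 - 2 \left(-4 - 6\right) + 6 \sqrt{4 - 10}\right) + 47\right) - 1426 = \left(\left(2 - -20 + 6 \sqrt{4 - 10}\right) + 47\right) - 1426 = \left(\left(2 + 20 + 6 \sqrt{-6}\right) + 47\right) - 1426 = \left(\left(2 + 20 + 6 i \sqrt{6}\right) + 47\right) - 1426 = \left(\left(22 + 6 i \sqrt{6}\right) + 47\right) - 1426 = \left(69 + 6 i \sqrt{6}\right) - 1426 = -1357 + 6 i \sqrt{6}$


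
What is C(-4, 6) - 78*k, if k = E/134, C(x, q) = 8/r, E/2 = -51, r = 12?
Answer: 12068/201 ≈ 60.040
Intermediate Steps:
E = -102 (E = 2*(-51) = -102)
C(x, q) = ⅔ (C(x, q) = 8/12 = 8*(1/12) = ⅔)
k = -51/67 (k = -102/134 = -102*1/134 = -51/67 ≈ -0.76119)
C(-4, 6) - 78*k = ⅔ - 78*(-51/67) = ⅔ + 3978/67 = 12068/201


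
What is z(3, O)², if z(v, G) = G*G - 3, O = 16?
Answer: 64009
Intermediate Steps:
z(v, G) = -3 + G² (z(v, G) = G² - 3 = -3 + G²)
z(3, O)² = (-3 + 16²)² = (-3 + 256)² = 253² = 64009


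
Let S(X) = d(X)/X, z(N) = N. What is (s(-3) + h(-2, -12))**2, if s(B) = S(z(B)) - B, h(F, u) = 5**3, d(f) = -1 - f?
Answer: 145924/9 ≈ 16214.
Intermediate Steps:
S(X) = (-1 - X)/X
h(F, u) = 125
s(B) = -B + (-1 - B)/B (s(B) = (-1 - B)/B - B = -B + (-1 - B)/B)
(s(-3) + h(-2, -12))**2 = ((-1 - 1*(-3) - 1/(-3)) + 125)**2 = ((-1 + 3 - 1*(-1/3)) + 125)**2 = ((-1 + 3 + 1/3) + 125)**2 = (7/3 + 125)**2 = (382/3)**2 = 145924/9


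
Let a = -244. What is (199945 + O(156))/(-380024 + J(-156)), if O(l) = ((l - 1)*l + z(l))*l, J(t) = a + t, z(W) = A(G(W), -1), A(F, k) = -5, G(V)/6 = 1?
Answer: -3971245/380424 ≈ -10.439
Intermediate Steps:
G(V) = 6 (G(V) = 6*1 = 6)
z(W) = -5
J(t) = -244 + t
O(l) = l*(-5 + l*(-1 + l)) (O(l) = ((l - 1)*l - 5)*l = ((-1 + l)*l - 5)*l = (l*(-1 + l) - 5)*l = (-5 + l*(-1 + l))*l = l*(-5 + l*(-1 + l)))
(199945 + O(156))/(-380024 + J(-156)) = (199945 + 156*(-5 + 156**2 - 1*156))/(-380024 + (-244 - 156)) = (199945 + 156*(-5 + 24336 - 156))/(-380024 - 400) = (199945 + 156*24175)/(-380424) = (199945 + 3771300)*(-1/380424) = 3971245*(-1/380424) = -3971245/380424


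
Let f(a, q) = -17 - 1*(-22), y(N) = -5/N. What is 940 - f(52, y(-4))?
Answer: 935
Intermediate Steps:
f(a, q) = 5 (f(a, q) = -17 + 22 = 5)
940 - f(52, y(-4)) = 940 - 1*5 = 940 - 5 = 935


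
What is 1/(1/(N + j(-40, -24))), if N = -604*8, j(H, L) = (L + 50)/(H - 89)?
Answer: -623354/129 ≈ -4832.2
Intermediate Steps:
j(H, L) = (50 + L)/(-89 + H)
N = -4832
1/(1/(N + j(-40, -24))) = 1/(1/(-4832 + (50 - 24)/(-89 - 40))) = 1/(1/(-4832 + 26/(-129))) = 1/(1/(-4832 - 1/129*26)) = 1/(1/(-4832 - 26/129)) = 1/(1/(-623354/129)) = 1/(-129/623354) = -623354/129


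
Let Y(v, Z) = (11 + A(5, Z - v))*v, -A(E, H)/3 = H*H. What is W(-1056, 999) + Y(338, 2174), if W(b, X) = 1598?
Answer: -3418083228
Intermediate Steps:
A(E, H) = -3*H**2 (A(E, H) = -3*H*H = -3*H**2)
Y(v, Z) = v*(11 - 3*(Z - v)**2) (Y(v, Z) = (11 - 3*(Z - v)**2)*v = v*(11 - 3*(Z - v)**2))
W(-1056, 999) + Y(338, 2174) = 1598 - 1*338*(-11 + 3*(2174 - 1*338)**2) = 1598 - 1*338*(-11 + 3*(2174 - 338)**2) = 1598 - 1*338*(-11 + 3*1836**2) = 1598 - 1*338*(-11 + 3*3370896) = 1598 - 1*338*(-11 + 10112688) = 1598 - 1*338*10112677 = 1598 - 3418084826 = -3418083228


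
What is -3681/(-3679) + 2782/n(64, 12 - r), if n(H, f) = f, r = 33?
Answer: -10157677/77259 ≈ -131.48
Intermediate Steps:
-3681/(-3679) + 2782/n(64, 12 - r) = -3681/(-3679) + 2782/(12 - 1*33) = -3681*(-1/3679) + 2782/(12 - 33) = 3681/3679 + 2782/(-21) = 3681/3679 + 2782*(-1/21) = 3681/3679 - 2782/21 = -10157677/77259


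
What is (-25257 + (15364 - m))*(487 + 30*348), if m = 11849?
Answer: -237574834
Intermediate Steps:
(-25257 + (15364 - m))*(487 + 30*348) = (-25257 + (15364 - 1*11849))*(487 + 30*348) = (-25257 + (15364 - 11849))*(487 + 10440) = (-25257 + 3515)*10927 = -21742*10927 = -237574834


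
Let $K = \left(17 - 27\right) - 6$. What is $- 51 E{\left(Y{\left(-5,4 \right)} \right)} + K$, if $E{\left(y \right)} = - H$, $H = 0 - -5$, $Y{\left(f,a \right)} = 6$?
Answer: $239$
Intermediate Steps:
$K = -16$ ($K = -10 - 6 = -16$)
$H = 5$ ($H = 0 + 5 = 5$)
$E{\left(y \right)} = -5$ ($E{\left(y \right)} = \left(-1\right) 5 = -5$)
$- 51 E{\left(Y{\left(-5,4 \right)} \right)} + K = \left(-51\right) \left(-5\right) - 16 = 255 - 16 = 239$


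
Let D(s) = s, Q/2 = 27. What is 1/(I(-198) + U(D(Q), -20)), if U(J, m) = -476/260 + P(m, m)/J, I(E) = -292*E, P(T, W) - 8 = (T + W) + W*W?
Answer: 1755/101475827 ≈ 1.7295e-5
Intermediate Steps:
P(T, W) = 8 + T + W + W² (P(T, W) = 8 + ((T + W) + W*W) = 8 + ((T + W) + W²) = 8 + (T + W + W²) = 8 + T + W + W²)
Q = 54 (Q = 2*27 = 54)
U(J, m) = -119/65 + (8 + m² + 2*m)/J (U(J, m) = -476/260 + (8 + m + m + m²)/J = -476*1/260 + (8 + m² + 2*m)/J = -119/65 + (8 + m² + 2*m)/J)
1/(I(-198) + U(D(Q), -20)) = 1/(-292*(-198) + (8 + (-20)² + 2*(-20) - 119/65*54)/54) = 1/(57816 + (8 + 400 - 40 - 6426/65)/54) = 1/(57816 + (1/54)*(17494/65)) = 1/(57816 + 8747/1755) = 1/(101475827/1755) = 1755/101475827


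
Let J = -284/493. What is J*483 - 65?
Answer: -169217/493 ≈ -343.24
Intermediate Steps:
J = -284/493 (J = -284*1/493 = -284/493 ≈ -0.57607)
J*483 - 65 = -284/493*483 - 65 = -137172/493 - 65 = -169217/493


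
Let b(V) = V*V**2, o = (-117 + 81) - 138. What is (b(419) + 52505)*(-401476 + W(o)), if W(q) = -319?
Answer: -29577160152380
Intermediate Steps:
o = -174 (o = -36 - 138 = -174)
b(V) = V**3
(b(419) + 52505)*(-401476 + W(o)) = (419**3 + 52505)*(-401476 - 319) = (73560059 + 52505)*(-401795) = 73612564*(-401795) = -29577160152380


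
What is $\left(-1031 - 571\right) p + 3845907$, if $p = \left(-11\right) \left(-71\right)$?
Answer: $2594745$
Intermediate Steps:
$p = 781$
$\left(-1031 - 571\right) p + 3845907 = \left(-1031 - 571\right) 781 + 3845907 = \left(-1602\right) 781 + 3845907 = -1251162 + 3845907 = 2594745$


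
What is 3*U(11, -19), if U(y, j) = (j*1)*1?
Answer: -57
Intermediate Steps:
U(y, j) = j (U(y, j) = j*1 = j)
3*U(11, -19) = 3*(-19) = -57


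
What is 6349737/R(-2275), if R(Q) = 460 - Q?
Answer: 6349737/2735 ≈ 2321.7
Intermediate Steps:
6349737/R(-2275) = 6349737/(460 - 1*(-2275)) = 6349737/(460 + 2275) = 6349737/2735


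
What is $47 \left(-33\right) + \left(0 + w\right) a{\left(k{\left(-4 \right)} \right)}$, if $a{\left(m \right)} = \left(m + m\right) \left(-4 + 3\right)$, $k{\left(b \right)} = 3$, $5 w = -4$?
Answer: $- \frac{7731}{5} \approx -1546.2$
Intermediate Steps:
$w = - \frac{4}{5}$ ($w = \frac{1}{5} \left(-4\right) = - \frac{4}{5} \approx -0.8$)
$a{\left(m \right)} = - 2 m$ ($a{\left(m \right)} = 2 m \left(-1\right) = - 2 m$)
$47 \left(-33\right) + \left(0 + w\right) a{\left(k{\left(-4 \right)} \right)} = 47 \left(-33\right) + \left(0 - \frac{4}{5}\right) \left(\left(-2\right) 3\right) = -1551 - - \frac{24}{5} = -1551 + \frac{24}{5} = - \frac{7731}{5}$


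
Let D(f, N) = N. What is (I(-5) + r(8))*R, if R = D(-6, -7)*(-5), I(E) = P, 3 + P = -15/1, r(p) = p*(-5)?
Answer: -2030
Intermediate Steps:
r(p) = -5*p
P = -18 (P = -3 - 15/1 = -3 - 15 = -18)
I(E) = -18
R = 35 (R = -7*(-5) = 35)
(I(-5) + r(8))*R = (-18 - 5*8)*35 = (-18 - 40)*35 = -58*35 = -2030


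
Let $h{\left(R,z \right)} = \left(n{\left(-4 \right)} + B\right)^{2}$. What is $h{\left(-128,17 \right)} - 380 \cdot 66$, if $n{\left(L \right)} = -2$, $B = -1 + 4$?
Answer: $-25079$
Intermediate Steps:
$B = 3$
$h{\left(R,z \right)} = 1$ ($h{\left(R,z \right)} = \left(-2 + 3\right)^{2} = 1^{2} = 1$)
$h{\left(-128,17 \right)} - 380 \cdot 66 = 1 - 380 \cdot 66 = 1 - 25080 = -25079$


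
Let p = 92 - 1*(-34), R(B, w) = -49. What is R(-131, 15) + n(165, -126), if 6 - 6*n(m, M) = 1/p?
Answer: -36289/756 ≈ -48.001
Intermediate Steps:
p = 126 (p = 92 + 34 = 126)
n(m, M) = 755/756 (n(m, M) = 1 - ⅙/126 = 1 - ⅙*1/126 = 1 - 1/756 = 755/756)
R(-131, 15) + n(165, -126) = -49 + 755/756 = -36289/756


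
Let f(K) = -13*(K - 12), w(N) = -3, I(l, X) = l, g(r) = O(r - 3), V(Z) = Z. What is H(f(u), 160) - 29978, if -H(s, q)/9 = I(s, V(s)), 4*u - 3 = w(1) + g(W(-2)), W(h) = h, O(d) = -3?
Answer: -125879/4 ≈ -31470.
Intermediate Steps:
g(r) = -3
u = -¾ (u = ¾ + (-3 - 3)/4 = ¾ + (¼)*(-6) = ¾ - 3/2 = -¾ ≈ -0.75000)
f(K) = 156 - 13*K (f(K) = -13*(-12 + K) = 156 - 13*K)
H(s, q) = -9*s
H(f(u), 160) - 29978 = -9*(156 - 13*(-¾)) - 29978 = -9*(156 + 39/4) - 29978 = -9*663/4 - 29978 = -5967/4 - 29978 = -125879/4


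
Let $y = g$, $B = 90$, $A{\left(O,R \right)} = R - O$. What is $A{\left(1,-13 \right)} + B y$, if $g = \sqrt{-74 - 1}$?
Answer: $-14 + 450 i \sqrt{3} \approx -14.0 + 779.42 i$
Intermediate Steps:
$g = 5 i \sqrt{3}$ ($g = \sqrt{-75} = 5 i \sqrt{3} \approx 8.6602 i$)
$y = 5 i \sqrt{3} \approx 8.6602 i$
$A{\left(1,-13 \right)} + B y = \left(-13 - 1\right) + 90 \cdot 5 i \sqrt{3} = \left(-13 - 1\right) + 450 i \sqrt{3} = -14 + 450 i \sqrt{3}$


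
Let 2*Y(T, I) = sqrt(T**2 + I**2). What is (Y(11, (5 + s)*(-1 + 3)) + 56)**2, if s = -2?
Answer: (112 + sqrt(157))**2/4 ≈ 3876.9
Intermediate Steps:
Y(T, I) = sqrt(I**2 + T**2)/2 (Y(T, I) = sqrt(T**2 + I**2)/2 = sqrt(I**2 + T**2)/2)
(Y(11, (5 + s)*(-1 + 3)) + 56)**2 = (sqrt(((5 - 2)*(-1 + 3))**2 + 11**2)/2 + 56)**2 = (sqrt((3*2)**2 + 121)/2 + 56)**2 = (sqrt(6**2 + 121)/2 + 56)**2 = (sqrt(36 + 121)/2 + 56)**2 = (sqrt(157)/2 + 56)**2 = (56 + sqrt(157)/2)**2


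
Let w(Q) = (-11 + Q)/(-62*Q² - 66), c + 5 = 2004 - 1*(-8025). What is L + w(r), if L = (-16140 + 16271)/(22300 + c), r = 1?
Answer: 42501/517184 ≈ 0.082178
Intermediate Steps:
c = 10024 (c = -5 + (2004 - 1*(-8025)) = -5 + (2004 + 8025) = -5 + 10029 = 10024)
w(Q) = (-11 + Q)/(-66 - 62*Q²)
L = 131/32324 (L = (-16140 + 16271)/(22300 + 10024) = 131/32324 ≈ 0.0040527)
L + w(r) = 131/32324 + (11 - 1*1)/(2*(33 + 31*1²)) = 131/32324 + (11 - 1)/(2*(33 + 31*1)) = 131/32324 + (½)*10/(33 + 31) = 131/32324 + (½)*10/64 = 131/32324 + (½)*(1/64)*10 = 131/32324 + 5/64 = 42501/517184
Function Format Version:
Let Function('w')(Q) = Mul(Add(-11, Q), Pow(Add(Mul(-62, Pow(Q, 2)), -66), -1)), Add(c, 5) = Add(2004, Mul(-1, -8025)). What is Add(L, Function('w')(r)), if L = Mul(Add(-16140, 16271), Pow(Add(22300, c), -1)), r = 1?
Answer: Rational(42501, 517184) ≈ 0.082178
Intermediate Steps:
c = 10024 (c = Add(-5, Add(2004, Mul(-1, -8025))) = Add(-5, Add(2004, 8025)) = Add(-5, 10029) = 10024)
Function('w')(Q) = Mul(Pow(Add(-66, Mul(-62, Pow(Q, 2))), -1), Add(-11, Q)) (Function('w')(Q) = Mul(Add(-11, Q), Pow(Add(-66, Mul(-62, Pow(Q, 2))), -1)) = Mul(Pow(Add(-66, Mul(-62, Pow(Q, 2))), -1), Add(-11, Q)))
L = Rational(131, 32324) (L = Mul(Add(-16140, 16271), Pow(Add(22300, 10024), -1)) = Mul(131, Pow(32324, -1)) = Mul(131, Rational(1, 32324)) = Rational(131, 32324) ≈ 0.0040527)
Add(L, Function('w')(r)) = Add(Rational(131, 32324), Mul(Rational(1, 2), Pow(Add(33, Mul(31, Pow(1, 2))), -1), Add(11, Mul(-1, 1)))) = Add(Rational(131, 32324), Mul(Rational(1, 2), Pow(Add(33, Mul(31, 1)), -1), Add(11, -1))) = Add(Rational(131, 32324), Mul(Rational(1, 2), Pow(Add(33, 31), -1), 10)) = Add(Rational(131, 32324), Mul(Rational(1, 2), Pow(64, -1), 10)) = Add(Rational(131, 32324), Mul(Rational(1, 2), Rational(1, 64), 10)) = Add(Rational(131, 32324), Rational(5, 64)) = Rational(42501, 517184)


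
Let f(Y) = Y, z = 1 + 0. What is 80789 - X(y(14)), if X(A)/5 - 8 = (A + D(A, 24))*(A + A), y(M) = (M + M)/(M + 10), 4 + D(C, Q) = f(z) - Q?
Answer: 1458907/18 ≈ 81050.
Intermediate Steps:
z = 1
D(C, Q) = -3 - Q (D(C, Q) = -4 + (1 - Q) = -3 - Q)
y(M) = 2*M/(10 + M) (y(M) = (2*M)/(10 + M) = 2*M/(10 + M))
X(A) = 40 + 10*A*(-27 + A) (X(A) = 40 + 5*((A + (-3 - 1*24))*(A + A)) = 40 + 5*((A + (-3 - 24))*(2*A)) = 40 + 5*((A - 27)*(2*A)) = 40 + 5*((-27 + A)*(2*A)) = 40 + 5*(2*A*(-27 + A)) = 40 + 10*A*(-27 + A))
80789 - X(y(14)) = 80789 - (40 - 540*14/(10 + 14) + 10*(2*14/(10 + 14))²) = 80789 - (40 - 540*14/24 + 10*(2*14/24)²) = 80789 - (40 - 540*14/24 + 10*(2*14*(1/24))²) = 80789 - (40 - 270*7/6 + 10*(7/6)²) = 80789 - (40 - 315 + 10*(49/36)) = 80789 - (40 - 315 + 245/18) = 80789 - 1*(-4705/18) = 80789 + 4705/18 = 1458907/18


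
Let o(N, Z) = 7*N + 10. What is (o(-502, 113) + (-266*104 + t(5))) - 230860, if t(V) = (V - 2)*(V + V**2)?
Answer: -261938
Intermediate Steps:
o(N, Z) = 10 + 7*N
t(V) = (-2 + V)*(V + V**2)
(o(-502, 113) + (-266*104 + t(5))) - 230860 = ((10 + 7*(-502)) + (-266*104 + 5*(-2 + 5**2 - 1*5))) - 230860 = ((10 - 3514) + (-27664 + 5*(-2 + 25 - 5))) - 230860 = (-3504 + (-27664 + 5*18)) - 230860 = (-3504 + (-27664 + 90)) - 230860 = (-3504 - 27574) - 230860 = -31078 - 230860 = -261938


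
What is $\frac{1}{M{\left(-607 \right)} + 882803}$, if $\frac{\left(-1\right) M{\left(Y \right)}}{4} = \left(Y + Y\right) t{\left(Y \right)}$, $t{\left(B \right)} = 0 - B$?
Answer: $\frac{1}{3830395} \approx 2.6107 \cdot 10^{-7}$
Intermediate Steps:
$t{\left(B \right)} = - B$
$M{\left(Y \right)} = 8 Y^{2}$ ($M{\left(Y \right)} = - 4 \left(Y + Y\right) \left(- Y\right) = - 4 \cdot 2 Y \left(- Y\right) = - 4 \left(- 2 Y^{2}\right) = 8 Y^{2}$)
$\frac{1}{M{\left(-607 \right)} + 882803} = \frac{1}{8 \left(-607\right)^{2} + 882803} = \frac{1}{8 \cdot 368449 + 882803} = \frac{1}{2947592 + 882803} = \frac{1}{3830395}$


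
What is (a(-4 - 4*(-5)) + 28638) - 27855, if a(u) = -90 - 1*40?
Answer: 653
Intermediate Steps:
a(u) = -130 (a(u) = -90 - 40 = -130)
(a(-4 - 4*(-5)) + 28638) - 27855 = (-130 + 28638) - 27855 = 28508 - 27855 = 653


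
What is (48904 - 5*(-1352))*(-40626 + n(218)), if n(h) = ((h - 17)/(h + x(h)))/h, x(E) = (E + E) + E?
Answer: -26867759994705/11881 ≈ -2.2614e+9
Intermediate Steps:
x(E) = 3*E (x(E) = 2*E + E = 3*E)
n(h) = (-17 + h)/(4*h**2) (n(h) = ((h - 17)/(h + 3*h))/h = ((-17 + h)/((4*h)))/h = ((-17 + h)*(1/(4*h)))/h = ((-17 + h)/(4*h))/h = (-17 + h)/(4*h**2))
(48904 - 5*(-1352))*(-40626 + n(218)) = (48904 - 5*(-1352))*(-40626 + (1/4)*(-17 + 218)/218**2) = (48904 + 6760)*(-40626 + (1/4)*(1/47524)*201) = 55664*(-40626 + 201/190096) = 55664*(-7722839895/190096) = -26867759994705/11881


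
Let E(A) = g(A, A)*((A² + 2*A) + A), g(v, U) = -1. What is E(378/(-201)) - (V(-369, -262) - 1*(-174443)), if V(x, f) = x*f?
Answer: -1217052719/4489 ≈ -2.7112e+5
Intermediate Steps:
V(x, f) = f*x
E(A) = -A² - 3*A (E(A) = -((A² + 2*A) + A) = -(A² + 3*A) = -A² - 3*A)
E(378/(-201)) - (V(-369, -262) - 1*(-174443)) = -378/(-201)*(3 + 378/(-201)) - (-262*(-369) - 1*(-174443)) = -378*(-1/201)*(3 + 378*(-1/201)) - (96678 + 174443) = -1*(-126/67)*(3 - 126/67) - 1*271121 = -1*(-126/67)*75/67 - 271121 = 9450/4489 - 271121 = -1217052719/4489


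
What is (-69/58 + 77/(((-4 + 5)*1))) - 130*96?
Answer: -719443/58 ≈ -12404.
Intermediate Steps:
(-69/58 + 77/(((-4 + 5)*1))) - 130*96 = (-69*1/58 + 77/((1*1))) - 12480 = (-69/58 + 77/1) - 12480 = (-69/58 + 77*1) - 12480 = (-69/58 + 77) - 12480 = 4397/58 - 12480 = -719443/58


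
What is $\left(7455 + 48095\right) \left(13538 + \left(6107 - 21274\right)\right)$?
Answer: $-90490950$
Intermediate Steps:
$\left(7455 + 48095\right) \left(13538 + \left(6107 - 21274\right)\right) = 55550 \left(13538 - 15167\right) = 55550 \left(-1629\right) = -90490950$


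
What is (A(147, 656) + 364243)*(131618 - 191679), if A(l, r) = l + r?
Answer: -21925027806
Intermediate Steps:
(A(147, 656) + 364243)*(131618 - 191679) = ((147 + 656) + 364243)*(131618 - 191679) = (803 + 364243)*(-60061) = 365046*(-60061) = -21925027806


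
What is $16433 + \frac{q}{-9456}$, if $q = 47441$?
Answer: $\frac{155343007}{9456} \approx 16428.0$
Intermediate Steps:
$16433 + \frac{q}{-9456} = 16433 + \frac{47441}{-9456} = 16433 + 47441 \left(- \frac{1}{9456}\right) = 16433 - \frac{47441}{9456} = \frac{155343007}{9456}$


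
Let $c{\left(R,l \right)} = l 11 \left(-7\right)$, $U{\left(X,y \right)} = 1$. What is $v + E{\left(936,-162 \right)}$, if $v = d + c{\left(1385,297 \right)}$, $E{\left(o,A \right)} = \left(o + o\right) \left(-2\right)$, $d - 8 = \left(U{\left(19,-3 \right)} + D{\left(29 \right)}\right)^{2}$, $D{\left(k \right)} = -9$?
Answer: $-26541$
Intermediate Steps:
$c{\left(R,l \right)} = - 77 l$ ($c{\left(R,l \right)} = 11 l \left(-7\right) = - 77 l$)
$d = 72$ ($d = 8 + \left(1 - 9\right)^{2} = 8 + \left(-8\right)^{2} = 8 + 64 = 72$)
$E{\left(o,A \right)} = - 4 o$ ($E{\left(o,A \right)} = 2 o \left(-2\right) = - 4 o$)
$v = -22797$ ($v = 72 - 22869 = -22797$)
$v + E{\left(936,-162 \right)} = -22797 - 3744 = -26541$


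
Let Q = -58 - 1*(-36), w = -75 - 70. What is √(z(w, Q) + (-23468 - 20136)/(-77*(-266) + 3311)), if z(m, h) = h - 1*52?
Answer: I*√354788238/2163 ≈ 8.7082*I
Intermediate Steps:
w = -145
Q = -22 (Q = -58 + 36 = -22)
z(m, h) = -52 + h (z(m, h) = h - 52 = -52 + h)
√(z(w, Q) + (-23468 - 20136)/(-77*(-266) + 3311)) = √((-52 - 22) + (-23468 - 20136)/(-77*(-266) + 3311)) = √(-74 - 43604/(20482 + 3311)) = √(-74 - 43604/23793) = √(-74 - 43604*1/23793) = √(-74 - 3964/2163) = √(-164026/2163) = I*√354788238/2163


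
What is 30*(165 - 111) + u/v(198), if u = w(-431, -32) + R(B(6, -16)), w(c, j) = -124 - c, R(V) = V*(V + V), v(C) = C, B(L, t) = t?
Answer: 35731/22 ≈ 1624.1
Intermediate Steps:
R(V) = 2*V² (R(V) = V*(2*V) = 2*V²)
u = 819 (u = (-124 - 1*(-431)) + 2*(-16)² = (-124 + 431) + 2*256 = 307 + 512 = 819)
30*(165 - 111) + u/v(198) = 30*(165 - 111) + 819/198 = 30*54 + 819*(1/198) = 1620 + 91/22 = 35731/22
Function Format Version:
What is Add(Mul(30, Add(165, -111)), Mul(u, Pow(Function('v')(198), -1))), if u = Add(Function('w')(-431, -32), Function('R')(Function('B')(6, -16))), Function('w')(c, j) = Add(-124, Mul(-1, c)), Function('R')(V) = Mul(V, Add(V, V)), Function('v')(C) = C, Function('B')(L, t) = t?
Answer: Rational(35731, 22) ≈ 1624.1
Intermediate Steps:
Function('R')(V) = Mul(2, Pow(V, 2)) (Function('R')(V) = Mul(V, Mul(2, V)) = Mul(2, Pow(V, 2)))
u = 819 (u = Add(Add(-124, Mul(-1, -431)), Mul(2, Pow(-16, 2))) = Add(Add(-124, 431), Mul(2, 256)) = Add(307, 512) = 819)
Add(Mul(30, Add(165, -111)), Mul(u, Pow(Function('v')(198), -1))) = Add(Mul(30, Add(165, -111)), Mul(819, Pow(198, -1))) = Add(Mul(30, 54), Mul(819, Rational(1, 198))) = Add(1620, Rational(91, 22)) = Rational(35731, 22)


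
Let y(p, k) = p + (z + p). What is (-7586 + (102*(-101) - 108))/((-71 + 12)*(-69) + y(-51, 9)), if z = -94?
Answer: -17996/3875 ≈ -4.6441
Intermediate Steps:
y(p, k) = -94 + 2*p (y(p, k) = p + (-94 + p) = -94 + 2*p)
(-7586 + (102*(-101) - 108))/((-71 + 12)*(-69) + y(-51, 9)) = (-7586 + (102*(-101) - 108))/((-71 + 12)*(-69) + (-94 + 2*(-51))) = (-7586 + (-10302 - 108))/(-59*(-69) + (-94 - 102)) = (-7586 - 10410)/(4071 - 196) = -17996/3875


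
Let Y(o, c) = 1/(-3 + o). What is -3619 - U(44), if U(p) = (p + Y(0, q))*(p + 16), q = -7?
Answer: -6239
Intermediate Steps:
U(p) = (16 + p)*(-⅓ + p) (U(p) = (p + 1/(-3 + 0))*(p + 16) = (p + 1/(-3))*(16 + p) = (p - ⅓)*(16 + p) = (-⅓ + p)*(16 + p) = (16 + p)*(-⅓ + p))
-3619 - U(44) = -3619 - (-16/3 + 44² + (47/3)*44) = -3619 - (-16/3 + 1936 + 2068/3) = -3619 - 1*2620 = -3619 - 2620 = -6239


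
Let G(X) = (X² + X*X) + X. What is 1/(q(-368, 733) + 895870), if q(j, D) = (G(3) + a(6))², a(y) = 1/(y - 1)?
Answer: 25/22407986 ≈ 1.1157e-6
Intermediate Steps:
a(y) = 1/(-1 + y)
G(X) = X + 2*X² (G(X) = (X² + X²) + X = 2*X² + X = X + 2*X²)
q(j, D) = 11236/25 (q(j, D) = (3*(1 + 2*3) + 1/(-1 + 6))² = (3*(1 + 6) + 1/5)² = (3*7 + ⅕)² = (21 + ⅕)² = (106/5)² = 11236/25)
1/(q(-368, 733) + 895870) = 1/(11236/25 + 895870) = 1/(22407986/25) = 25/22407986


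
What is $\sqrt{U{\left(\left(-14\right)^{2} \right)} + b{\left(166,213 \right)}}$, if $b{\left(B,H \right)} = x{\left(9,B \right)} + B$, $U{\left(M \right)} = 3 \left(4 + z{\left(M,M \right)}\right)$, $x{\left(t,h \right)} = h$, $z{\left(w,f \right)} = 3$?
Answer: $\sqrt{353} \approx 18.788$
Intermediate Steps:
$U{\left(M \right)} = 21$ ($U{\left(M \right)} = 3 \left(4 + 3\right) = 3 \cdot 7 = 21$)
$b{\left(B,H \right)} = 2 B$ ($b{\left(B,H \right)} = B + B = 2 B$)
$\sqrt{U{\left(\left(-14\right)^{2} \right)} + b{\left(166,213 \right)}} = \sqrt{21 + 2 \cdot 166} = \sqrt{21 + 332} = \sqrt{353}$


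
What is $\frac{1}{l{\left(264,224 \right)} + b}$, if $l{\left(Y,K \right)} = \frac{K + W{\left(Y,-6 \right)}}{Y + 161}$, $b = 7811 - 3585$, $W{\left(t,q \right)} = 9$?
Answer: $\frac{425}{1796283} \approx 0.0002366$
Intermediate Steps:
$b = 4226$
$l{\left(Y,K \right)} = \frac{9 + K}{161 + Y}$ ($l{\left(Y,K \right)} = \frac{K + 9}{Y + 161} = \frac{9 + K}{161 + Y}$)
$\frac{1}{l{\left(264,224 \right)} + b} = \frac{1}{\frac{9 + 224}{161 + 264} + 4226} = \frac{1}{\frac{1}{425} \cdot 233 + 4226} = \frac{1}{\frac{233}{425} + 4226} = \frac{1}{\frac{1796283}{425}} = \frac{425}{1796283}$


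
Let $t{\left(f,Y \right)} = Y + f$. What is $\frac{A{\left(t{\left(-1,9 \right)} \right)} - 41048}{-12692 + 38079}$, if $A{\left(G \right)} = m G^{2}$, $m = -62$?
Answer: $- \frac{45016}{25387} \approx -1.7732$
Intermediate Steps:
$A{\left(G \right)} = - 62 G^{2}$
$\frac{A{\left(t{\left(-1,9 \right)} \right)} - 41048}{-12692 + 38079} = \frac{- 62 \left(9 - 1\right)^{2} - 41048}{-12692 + 38079} = \frac{- 62 \cdot 8^{2} - 41048}{25387} = \left(\left(-62\right) 64 - 41048\right) \frac{1}{25387} = \left(-3968 - 41048\right) \frac{1}{25387} = \left(-45016\right) \frac{1}{25387} = - \frac{45016}{25387}$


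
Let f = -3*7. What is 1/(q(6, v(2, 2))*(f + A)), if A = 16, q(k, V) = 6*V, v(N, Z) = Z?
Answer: -1/60 ≈ -0.016667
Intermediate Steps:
f = -21
1/(q(6, v(2, 2))*(f + A)) = 1/((6*2)*(-21 + 16)) = 1/(12*(-5)) = 1/(-60) = -1/60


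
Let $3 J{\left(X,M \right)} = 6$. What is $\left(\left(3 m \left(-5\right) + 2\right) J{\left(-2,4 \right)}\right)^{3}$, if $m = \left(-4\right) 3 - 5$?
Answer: $135796744$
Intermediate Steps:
$m = -17$ ($m = -12 - 5 = -17$)
$J{\left(X,M \right)} = 2$ ($J{\left(X,M \right)} = \frac{1}{3} \cdot 6 = 2$)
$\left(\left(3 m \left(-5\right) + 2\right) J{\left(-2,4 \right)}\right)^{3} = \left(\left(3 \left(-17\right) \left(-5\right) + 2\right) 2\right)^{3} = \left(\left(\left(-51\right) \left(-5\right) + 2\right) 2\right)^{3} = \left(\left(255 + 2\right) 2\right)^{3} = \left(257 \cdot 2\right)^{3} = 514^{3} = 135796744$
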